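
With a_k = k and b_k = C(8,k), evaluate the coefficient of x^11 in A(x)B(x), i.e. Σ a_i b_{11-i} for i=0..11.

Write out a_i and b_{11-i} for i = 0,…,11 and sum the products.
Σ = 0·0 + 1·0 + 2·0 + 3·1 + 4·8 + 5·28 + 6·56 + 7·70 + 8·56 + 9·28 + 10·8 + 11·1 = 1792.

1792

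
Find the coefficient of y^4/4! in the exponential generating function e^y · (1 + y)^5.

501

The EGF product rule gives c_4 = Σ_{k_1+k_2=4} C(4; k_1,k_2) · ∏ g_i(k_i), where e^y gives (1)^k; (1+y)^5 gives the falling factorial (5)_k.
g_1(k) for k = 0…4: 1, 1, 1, 1, 1.
g_2(k) for k = 0…4: 1, 5, 20, 60, 120.
c_4 = Σ_k C(4,k)·g_1(k)·g_2(4−k) = 1·1·120 + 4·1·60 + 6·1·20 + 4·1·5 + 1·1·1 = 120 + 240 + 120 + 20 + 1 = 501.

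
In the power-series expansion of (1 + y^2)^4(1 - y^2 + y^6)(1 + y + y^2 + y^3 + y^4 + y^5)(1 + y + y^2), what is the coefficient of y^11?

12

(1 + y^2)^4 has coefficients 1,0,4,0,6,0,4,0,1 for degrees 0…8.
(1 - y^2 + y^6) has coefficients 1,0,-1,0,0,0,1,0,0,0,0,0 for degrees 0…11.
Multiplying by (1 + y + y^2 + y^3 + y^4 + y^5) gives running coefficients 1,1,0,0,0,0,0,0,1,1,1,1 for degrees 0…11.
Finally multiplying by (1 + y + y^2), the product of all factors after the first has coefficients 1,2,2,1,0,0,0,0,1,2,3,3 for degrees 0…11.
[y^11] = 1·3 + 4·2 + 6·0 + 4·0 + 1·1 = 12.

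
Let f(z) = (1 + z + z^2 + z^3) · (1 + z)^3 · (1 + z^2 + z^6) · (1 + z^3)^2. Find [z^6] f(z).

34

(1 + z + z^2 + z^3) has coefficients 1,1,1,1 for degrees 0…3.
(1 + z)^3 has coefficients 1,3,3,1,0,0,0 for degrees 0…6.
Multiplying by (1 + z^2 + z^6) gives running coefficients 1,3,4,4,3,1,1 for degrees 0…6.
Finally multiplying by (1 + z^3)^2, the product of all factors after the first has coefficients 1,3,4,6,9,9,10 for degrees 0…6.
[z^6] = 1·10 + 1·9 + 1·9 + 1·6 = 34.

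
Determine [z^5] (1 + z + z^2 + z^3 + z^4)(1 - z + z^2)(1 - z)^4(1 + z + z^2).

(1 + z + z^2 + z^3 + z^4) has coefficients 1,1,1,1,1 for degrees 0…4.
(1 - z + z^2) has coefficients 1,-1,1,0,0,0 for degrees 0…5.
Multiplying by (1 - z)^4 gives running coefficients 1,-5,11,-14,11,-5 for degrees 0…5.
Finally multiplying by (1 + z + z^2), the product of all factors after the first has coefficients 1,-4,7,-8,8,-8 for degrees 0…5.
[z^5] = 1·(-8) + 1·8 + 1·(-8) + 1·7 + 1·(-4) = -5.

-5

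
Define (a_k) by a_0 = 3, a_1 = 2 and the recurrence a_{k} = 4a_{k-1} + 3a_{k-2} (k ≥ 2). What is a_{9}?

750098

The ordinary generating function has denominator 1 - 4z - 3z^2.
Iterating the recurrence: a_0,…,a_{9} = 3, 2, 17, 74, 347, 1610, 7481, 34754, 161459, 750098.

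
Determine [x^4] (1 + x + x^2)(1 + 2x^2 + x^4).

(1 + x + x^2) has coefficients 1,1,1 for degrees 0…2.
(1 + 2x^2 + x^4) has coefficients 1,0,2,0,1 for degrees 0…4.
[x^4] = 1·1 + 1·0 + 1·2 = 3.

3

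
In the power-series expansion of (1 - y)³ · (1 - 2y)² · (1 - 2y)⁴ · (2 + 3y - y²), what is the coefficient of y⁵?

(1 - y)³ has coefficients 1,-3,3,-1 for degrees 0…3.
(1 - 2y)² has coefficients 1,-4,4,0,0,0 for degrees 0…5.
Multiplying by (1 - 2y)⁴ gives running coefficients 1,-12,60,-160,240,-192 for degrees 0…5.
Finally multiplying by (2 + 3y - y²), the product of all factors after the first has coefficients 2,-21,83,-128,-60,496 for degrees 0…5.
[y⁵] = 1·496 − 3·(-60) + 3·(-128) − 1·83 = 209.

209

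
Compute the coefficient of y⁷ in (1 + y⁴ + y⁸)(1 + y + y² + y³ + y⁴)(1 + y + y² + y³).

(1 + y⁴ + y⁸) has coefficients 1,0,0,0,1,0,0,0 for degrees 0…7.
(1 + y + y² + y³ + y⁴) has coefficients 1,1,1,1,1,0,0,0 for degrees 0…7.
Finally multiplying by (1 + y + y² + y³), the product of all factors after the first has coefficients 1,2,3,4,4,3,2,1 for degrees 0…7.
[y⁷] = 1·1 + 1·4 = 5.

5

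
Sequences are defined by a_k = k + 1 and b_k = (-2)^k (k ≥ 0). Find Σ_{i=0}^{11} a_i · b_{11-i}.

The convolution is the x^11 coefficient of A(x)B(x).
Σ = 1·(-2048) + 2·1024 + 3·(-512) + 4·256 + 5·(-128) + 6·64 + 7·(-32) + 8·16 + 9·(-8) + 10·4 + 11·(-2) + 12·1 = -906.

-906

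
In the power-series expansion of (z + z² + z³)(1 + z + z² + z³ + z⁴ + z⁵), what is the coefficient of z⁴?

(z + z² + z³) has coefficients 0,1,1,1 for degrees 0…3.
(1 + z + z² + z³ + z⁴ + z⁵) has coefficients 1,1,1,1,1 for degrees 0…4.
[z⁴] = 1·1 + 1·1 + 1·1 = 3.

3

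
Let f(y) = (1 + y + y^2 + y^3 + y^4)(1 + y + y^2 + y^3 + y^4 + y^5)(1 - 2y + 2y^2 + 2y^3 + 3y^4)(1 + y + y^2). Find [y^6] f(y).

(1 + y + y^2 + y^3 + y^4) has coefficients 1,1,1,1,1 for degrees 0…4.
(1 + y + y^2 + y^3 + y^4 + y^5) has coefficients 1,1,1,1,1,1,0 for degrees 0…6.
Multiplying by (1 - 2y + 2y^2 + 2y^3 + 3y^4) gives running coefficients 1,-1,1,3,6,6,5 for degrees 0…6.
Finally multiplying by (1 + y + y^2), the product of all factors after the first has coefficients 1,0,1,3,10,15,17 for degrees 0…6.
[y^6] = 1·17 + 1·15 + 1·10 + 1·3 + 1·1 = 46.

46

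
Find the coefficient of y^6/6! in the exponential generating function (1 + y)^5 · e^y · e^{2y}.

The EGF product rule gives c_6 = Σ_{k_1+k_2+k_3=6} C(6; k_1,k_2,k_3) · ∏ g_i(k_i), where (1+y)^5 gives the falling factorial (5)_k; e^y gives (1)^k; e^{2y} gives (2)^k.
g_1(k) for k = 0…6: 1, 5, 20, 60, 120, 120, 0.
g_2(k) for k = 0…6: 1, 1, 1, 1, 1, 1, 1.
g_3(k) for k = 0…6: 1, 2, 4, 8, 16, 32, 64.
First combine the last two factors: h(k) = Σ_j C(k,j)·g_2(j)·g_3(k−j) for k = 0…6: 1, 3, 9, 27, 81, 243, 729.
c_6 = Σ_k C(6,k)·g_1(k)·h(6−k) = 1·1·729 + 6·5·243 + 15·20·81 + 20·60·27 + 15·120·9 + 6·120·3 = 729 + 7290 + 24300 + 32400 + 16200 + 2160 = 83079.

83079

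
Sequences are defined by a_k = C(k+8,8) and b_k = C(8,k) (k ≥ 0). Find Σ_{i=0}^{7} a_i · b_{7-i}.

108545

Write out a_i and b_{7-i} for i = 0,…,7 and sum the products.
Σ = 1·8 + 9·28 + 45·56 + 165·70 + 495·56 + 1287·28 + 3003·8 + 6435·1 = 108545.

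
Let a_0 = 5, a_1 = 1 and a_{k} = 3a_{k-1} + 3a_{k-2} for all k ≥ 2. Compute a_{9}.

The ordinary generating function has denominator 1 - 3t - 3t^2.
Iterating the recurrence: a_0,…,a_{9} = 5, 1, 18, 57, 225, 846, 3213, 12177, 46170, 175041.

175041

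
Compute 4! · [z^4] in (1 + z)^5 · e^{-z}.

The EGF product rule gives c_4 = Σ_{k_1+k_2=4} C(4; k_1,k_2) · ∏ g_i(k_i), where (1+z)^5 gives the falling factorial (5)_k; e^{-z} gives (-1)^k.
g_1(k) for k = 0…4: 1, 5, 20, 60, 120.
g_2(k) for k = 0…4: 1, -1, 1, -1, 1.
c_4 = Σ_k C(4,k)·g_1(k)·g_2(4−k) = 1·1·1 + 4·5·(-1) + 6·20·1 + 4·60·(-1) + 1·120·1 = 1 − 20 + 120 − 240 + 120 = -19.

-19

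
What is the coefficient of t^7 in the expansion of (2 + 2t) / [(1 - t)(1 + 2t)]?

-84

The denominator gives the recurrence a_n = −a_(n−1) + 2a_(n−2) for n ≥ 2; the numerator fixes a_0 = 2, a_1 = 0.
Iterating: 2, 0, 4, -4, 12, -20, 44, -84, so a_7 = -84.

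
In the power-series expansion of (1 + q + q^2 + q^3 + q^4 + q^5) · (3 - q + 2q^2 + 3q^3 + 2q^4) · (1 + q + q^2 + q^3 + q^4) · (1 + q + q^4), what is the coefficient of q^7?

(1 + q + q^2 + q^3 + q^4 + q^5) has coefficients 1,1,1,1,1,1 for degrees 0…5.
(3 - q + 2q^2 + 3q^3 + 2q^4) has coefficients 3,-1,2,3,2,0,0,0 for degrees 0…7.
Multiplying by (1 + q + q^2 + q^3 + q^4) gives running coefficients 3,2,4,7,9,6,7,5 for degrees 0…7.
Finally multiplying by (1 + q + q^4), the product of all factors after the first has coefficients 3,5,6,11,19,17,17,19 for degrees 0…7.
[q^7] = 1·19 + 1·17 + 1·17 + 1·19 + 1·11 + 1·6 = 89.

89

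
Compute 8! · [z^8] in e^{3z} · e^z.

The EGF product rule gives c_8 = Σ_{k_1+k_2=8} C(8; k_1,k_2) · ∏ g_i(k_i), where e^{3z} gives (3)^k; e^z gives (1)^k.
g_1(k) for k = 0…8: 1, 3, 9, 27, 81, 243, 729, 2187, 6561.
g_2(k) for k = 0…8: 1, 1, 1, 1, 1, 1, 1, 1, 1.
c_8 = Σ_k C(8,k)·g_1(k)·g_2(8−k) = 1·1·1 + 8·3·1 + 28·9·1 + 56·27·1 + 70·81·1 + 56·243·1 + 28·729·1 + 8·2187·1 + 1·6561·1 = 1 + 24 + 252 + 1512 + 5670 + 13608 + 20412 + 17496 + 6561 = 65536.

65536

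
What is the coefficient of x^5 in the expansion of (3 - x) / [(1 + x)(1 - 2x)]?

52

Partial fractions give a closed form: a_n = (4/3)·(-1)^n + (5/3)·2^n.
At n = 5: a_5 = 52.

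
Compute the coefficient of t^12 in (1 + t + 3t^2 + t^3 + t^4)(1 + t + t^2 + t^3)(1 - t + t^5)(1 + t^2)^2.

16

(1 + t + 3t^2 + t^3 + t^4) has coefficients 1,1,3,1,1 for degrees 0…4.
(1 + t + t^2 + t^3) has coefficients 1,1,1,1,0,0,0,0,0,0,0,0,0 for degrees 0…12.
Multiplying by (1 - t + t^5) gives running coefficients 1,0,0,0,-1,1,1,1,1,0,0,0,0 for degrees 0…12.
Finally multiplying by (1 + t^2)^2, the product of all factors after the first has coefficients 1,0,2,0,0,1,-1,3,2,3,3,1,1 for degrees 0…12.
[t^12] = 1·1 + 1·1 + 3·3 + 1·3 + 1·2 = 16.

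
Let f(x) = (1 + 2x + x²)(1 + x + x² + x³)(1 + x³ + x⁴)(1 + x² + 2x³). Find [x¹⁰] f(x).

(1 + 2x + x²) has coefficients 1,2,1 for degrees 0…2.
(1 + x + x² + x³) has coefficients 1,1,1,1,0,0,0,0,0,0,0 for degrees 0…10.
Multiplying by (1 + x³ + x⁴) gives running coefficients 1,1,1,2,2,2,2,1,0,0,0 for degrees 0…10.
Finally multiplying by (1 + x² + 2x³), the product of all factors after the first has coefficients 1,1,2,5,5,6,8,7,6,5,2 for degrees 0…10.
[x¹⁰] = 1·2 + 2·5 + 1·6 = 18.

18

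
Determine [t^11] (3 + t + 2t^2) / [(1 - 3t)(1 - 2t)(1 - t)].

Partial fractions give a closed form: a_n = (16)·3^n + (-16)·2^n + (3)·1^n.
At n = 11: a_11 = 2801587.

2801587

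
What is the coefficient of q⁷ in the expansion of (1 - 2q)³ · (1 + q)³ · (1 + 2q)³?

-144

(1 - 2q)³ has coefficients 1,-6,12,-8 for degrees 0…3.
(1 + q)³ has coefficients 1,3,3,1,0,0,0,0 for degrees 0…7.
Finally multiplying by (1 + 2q)³, the product of all factors after the first has coefficients 1,9,33,63,66,36,8,0 for degrees 0…7.
[q⁷] = 1·0 − 6·8 + 12·36 − 8·66 = -144.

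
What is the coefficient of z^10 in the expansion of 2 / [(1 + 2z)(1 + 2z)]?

The denominator gives the recurrence a_n = −4a_(n−1) − 4a_(n−2) for n ≥ 2; the numerator fixes a_0 = 2, a_1 = -8.
Iterating: 2, -8, 24, -64, 160, -384, 896, -2048, 4608, -10240, 22528, so a_10 = 22528.

22528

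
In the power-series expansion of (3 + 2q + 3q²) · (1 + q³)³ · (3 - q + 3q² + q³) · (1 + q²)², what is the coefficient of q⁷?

(3 + 2q + 3q²) has coefficients 3,2,3 for degrees 0…2.
(1 + q³)³ has coefficients 1,0,0,3,0,0,3,0 for degrees 0…7.
Multiplying by (3 - q + 3q² + q³) gives running coefficients 3,-1,3,10,-3,9,12,-3 for degrees 0…7.
Finally multiplying by (1 + q²)², the product of all factors after the first has coefficients 3,-1,9,8,6,28,9,25 for degrees 0…7.
[q⁷] = 3·25 + 2·9 + 3·28 = 177.

177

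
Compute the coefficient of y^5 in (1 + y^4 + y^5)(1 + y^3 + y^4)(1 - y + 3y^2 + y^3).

(1 + y^4 + y^5) has coefficients 1,0,0,0,1,1 for degrees 0…5.
(1 + y^3 + y^4) has coefficients 1,0,0,1,1,0 for degrees 0…5.
Finally multiplying by (1 - y + 3y^2 + y^3), the product of all factors after the first has coefficients 1,-1,3,2,0,2 for degrees 0…5.
[y^5] = 1·2 + 1·(-1) + 1·1 = 2.

2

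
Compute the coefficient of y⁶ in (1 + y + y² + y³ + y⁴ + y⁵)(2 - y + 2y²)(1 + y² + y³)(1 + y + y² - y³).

17

(1 + y + y² + y³ + y⁴ + y⁵) has coefficients 1,1,1,1,1,1 for degrees 0…5.
(2 - y + 2y²) has coefficients 2,-1,2,0,0,0,0 for degrees 0…6.
Multiplying by (1 + y² + y³) gives running coefficients 2,-1,4,1,1,2,0 for degrees 0…6.
Finally multiplying by (1 + y + y² - y³), the product of all factors after the first has coefficients 2,1,5,2,7,0,2 for degrees 0…6.
[y⁶] = 1·2 + 1·0 + 1·7 + 1·2 + 1·5 + 1·1 = 17.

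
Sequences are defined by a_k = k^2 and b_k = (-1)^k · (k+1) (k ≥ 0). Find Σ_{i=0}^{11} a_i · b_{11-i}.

36

The convolution is the x^11 coefficient of A(x)B(x).
Σ = 0·(-12) + 1·11 + 4·(-10) + 9·9 + 16·(-8) + 25·7 + 36·(-6) + 49·5 + 64·(-4) + 81·3 + 100·(-2) + 121·1 = 36.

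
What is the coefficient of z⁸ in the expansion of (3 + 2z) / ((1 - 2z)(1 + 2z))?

Partial fractions give a closed form: a_n = (2)·2^n + (1)·(-2)^n.
At n = 8: a_8 = 768.

768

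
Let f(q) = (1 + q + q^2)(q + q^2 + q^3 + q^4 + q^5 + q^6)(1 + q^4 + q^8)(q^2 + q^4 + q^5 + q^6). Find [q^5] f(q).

4

(1 + q + q^2) has coefficients 1,1,1 for degrees 0…2.
(q + q^2 + q^3 + q^4 + q^5 + q^6) has coefficients 0,1,1,1,1,1 for degrees 0…5.
Multiplying by (1 + q^4 + q^8) gives running coefficients 0,1,1,1,1,2 for degrees 0…5.
Finally multiplying by (q^2 + q^4 + q^5 + q^6), the product of all factors after the first has coefficients 0,0,0,1,1,2 for degrees 0…5.
[q^5] = 1·2 + 1·1 + 1·1 = 4.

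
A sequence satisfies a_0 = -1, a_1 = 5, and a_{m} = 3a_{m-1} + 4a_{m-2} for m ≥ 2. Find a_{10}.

838859

The ordinary generating function has denominator 1 - 3y - 4y^2.
Iterating the recurrence: a_0,…,a_{10} = -1, 5, 11, 53, 203, 821, 3275, 13109, 52427, 209717, 838859.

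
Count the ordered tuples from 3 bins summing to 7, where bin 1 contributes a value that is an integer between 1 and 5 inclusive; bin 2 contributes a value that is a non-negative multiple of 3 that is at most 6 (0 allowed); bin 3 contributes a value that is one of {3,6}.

3

The generating function for the choices is (q + q² + q³ + q⁴ + q⁵)·(1 + q³ + q⁶)·(q³ + q⁶); the count is [q⁷].
(q + q² + q³ + q⁴ + q⁵) has coefficients 0,1,1,1,1,1 for degrees 0…5.
(1 + q³ + q⁶) has coefficients 1,0,0,1,0,0,1,0 for degrees 0…7.
Finally multiplying by (q³ + q⁶), the product of all factors after the first has coefficients 0,0,0,1,0,0,2,0 for degrees 0…7.
[q⁷] = 1·2 + 1·0 + 1·0 + 1·1 + 1·0 = 3.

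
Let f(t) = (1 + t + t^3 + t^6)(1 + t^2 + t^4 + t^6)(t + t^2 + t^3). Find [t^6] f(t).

(1 + t + t^3 + t^6) has coefficients 1,1,0,1,0,0,1 for degrees 0…6.
(1 + t^2 + t^4 + t^6) has coefficients 1,0,1,0,1,0,1 for degrees 0…6.
Finally multiplying by (t + t^2 + t^3), the product of all factors after the first has coefficients 0,1,1,2,1,2,1 for degrees 0…6.
[t^6] = 1·1 + 1·2 + 1·2 + 1·0 = 5.

5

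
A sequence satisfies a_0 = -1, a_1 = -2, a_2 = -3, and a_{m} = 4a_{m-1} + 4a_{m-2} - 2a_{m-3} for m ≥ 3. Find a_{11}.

The ordinary generating function has denominator 1 - 4x - 4x^2 + 2x^3.
Iterating the recurrence: a_0,…,a_{11} = -1, -2, -3, -18, -80, -386, -1828, -8696, -41324, -196424, -933600, -4437448.

-4437448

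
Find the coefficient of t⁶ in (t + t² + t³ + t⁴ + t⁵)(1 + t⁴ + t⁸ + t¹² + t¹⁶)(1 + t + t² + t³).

5

(t + t² + t³ + t⁴ + t⁵) has coefficients 0,1,1,1,1,1 for degrees 0…5.
(1 + t⁴ + t⁸ + t¹² + t¹⁶) has coefficients 1,0,0,0,1,0,0 for degrees 0…6.
Finally multiplying by (1 + t + t² + t³), the product of all factors after the first has coefficients 1,1,1,1,1,1,1 for degrees 0…6.
[t⁶] = 1·1 + 1·1 + 1·1 + 1·1 + 1·1 = 5.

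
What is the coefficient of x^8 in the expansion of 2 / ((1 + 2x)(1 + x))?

1022

Partial fractions give a closed form: a_n = (4)·(-2)^n + (-2)·(-1)^n.
At n = 8: a_8 = 1022.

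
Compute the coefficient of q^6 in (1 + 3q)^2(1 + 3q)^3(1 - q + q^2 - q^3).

(1 + 3q)^2 has coefficients 1,6,9 for degrees 0…2.
(1 + 3q)^3 has coefficients 1,9,27,27,0,0,0 for degrees 0…6.
Finally multiplying by (1 - q + q^2 - q^3), the product of all factors after the first has coefficients 1,8,19,8,-9,0,-27 for degrees 0…6.
[q^6] = 1·(-27) + 6·0 + 9·(-9) = -108.

-108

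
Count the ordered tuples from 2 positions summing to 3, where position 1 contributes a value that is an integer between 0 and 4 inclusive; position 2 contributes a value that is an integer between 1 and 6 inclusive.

The generating function for the choices is (1 + q + q² + q³ + q⁴)·(q + q² + q³ + q⁴ + q⁵ + q⁶); the count is [q³].
(1 + q + q² + q³ + q⁴) has coefficients 1,1,1,1 for degrees 0…3.
(q + q² + q³ + q⁴ + q⁵ + q⁶) has coefficients 0,1,1,1 for degrees 0…3.
[q³] = 1·1 + 1·1 + 1·1 + 1·0 = 3.

3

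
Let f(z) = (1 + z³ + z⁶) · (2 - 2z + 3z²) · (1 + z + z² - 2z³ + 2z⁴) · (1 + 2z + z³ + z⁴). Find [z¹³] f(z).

(1 + z³ + z⁶) has coefficients 1,0,0,1,0,0,1 for degrees 0…6.
(2 - 2z + 3z²) has coefficients 2,-2,3,0,0,0,0,0,0,0,0,0,0,0 for degrees 0…13.
Multiplying by (1 + z + z² - 2z³ + 2z⁴) gives running coefficients 2,0,3,-3,11,-10,6,0,0,0,0,0,0,0 for degrees 0…13.
Finally multiplying by (1 + 2z + z³ + z⁴), the product of all factors after the first has coefficients 2,4,3,5,7,15,-14,20,1,-4,6,0,0,0 for degrees 0…13.
[z¹³] = 1·0 + 1·6 + 1·20 = 26.

26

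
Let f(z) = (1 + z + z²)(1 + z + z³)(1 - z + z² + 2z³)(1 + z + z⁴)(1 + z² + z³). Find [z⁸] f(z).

33

(1 + z + z²) has coefficients 1,1,1 for degrees 0…2.
(1 + z + z³) has coefficients 1,1,0,1,0,0,0,0,0 for degrees 0…8.
Multiplying by (1 - z + z² + 2z³) gives running coefficients 1,0,0,4,1,1,2,0,0 for degrees 0…8.
Multiplying by (1 + z + z⁴) gives running coefficients 1,1,0,4,6,2,3,6,1 for degrees 0…8.
Finally multiplying by (1 + z² + z³), the product of all factors after the first has coefficients 1,1,1,6,7,6,13,14,6 for degrees 0…8.
[z⁸] = 1·6 + 1·14 + 1·13 = 33.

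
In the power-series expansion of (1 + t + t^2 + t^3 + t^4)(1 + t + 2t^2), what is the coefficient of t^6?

2

(1 + t + t^2 + t^3 + t^4) has coefficients 1,1,1,1,1 for degrees 0…4.
(1 + t + 2t^2) has coefficients 1,1,2,0,0,0,0 for degrees 0…6.
[t^6] = 1·0 + 1·0 + 1·0 + 1·0 + 1·2 = 2.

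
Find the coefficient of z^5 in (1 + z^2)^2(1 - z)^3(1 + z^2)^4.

-51

(1 + z^2)^2 has coefficients 1,0,2,0,1 for degrees 0…4.
(1 - z)^3 has coefficients 1,-3,3,-1,0,0 for degrees 0…5.
Finally multiplying by (1 + z^2)^4, the product of all factors after the first has coefficients 1,-3,7,-13,18,-22 for degrees 0…5.
[z^5] = 1·(-22) + 2·(-13) + 1·(-3) = -51.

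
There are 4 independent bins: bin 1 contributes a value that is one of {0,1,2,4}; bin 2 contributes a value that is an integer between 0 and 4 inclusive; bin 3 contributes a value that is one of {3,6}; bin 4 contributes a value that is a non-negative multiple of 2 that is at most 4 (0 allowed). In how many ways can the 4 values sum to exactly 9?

The generating function for the choices is (1 + z + z^2 + z^4)·(1 + z + z^2 + z^3 + z^4)·(z^3 + z^6)·(1 + z^2 + z^4); the count is [z^9].
(1 + z + z^2 + z^4) has coefficients 1,1,1,0,1 for degrees 0…4.
(1 + z + z^2 + z^3 + z^4) has coefficients 1,1,1,1,1,0,0,0,0,0 for degrees 0…9.
Multiplying by (z^3 + z^6) gives running coefficients 0,0,0,1,1,1,2,2,1,1 for degrees 0…9.
Finally multiplying by (1 + z^2 + z^4), the product of all factors after the first has coefficients 0,0,0,1,1,2,3,4,4,4 for degrees 0…9.
[z^9] = 1·4 + 1·4 + 1·4 + 1·2 = 14.

14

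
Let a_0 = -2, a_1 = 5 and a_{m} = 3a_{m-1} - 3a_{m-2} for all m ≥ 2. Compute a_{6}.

The ordinary generating function has denominator 1 - 3q + 3q^2.
Iterating the recurrence: a_0,…,a_{6} = -2, 5, 21, 48, 81, 99, 54.

54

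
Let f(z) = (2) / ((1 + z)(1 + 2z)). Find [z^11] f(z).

Partial fractions give a closed form: a_n = (-2)·(-1)^n + (4)·(-2)^n.
At n = 11: a_11 = -8190.

-8190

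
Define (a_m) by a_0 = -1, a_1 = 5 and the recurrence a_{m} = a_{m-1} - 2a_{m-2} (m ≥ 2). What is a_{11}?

The ordinary generating function has denominator 1 - q + 2q^2.
Iterating the recurrence: a_0,…,a_{11} = -1, 5, 7, -3, -17, -11, 23, 45, -1, -91, -89, 93.

93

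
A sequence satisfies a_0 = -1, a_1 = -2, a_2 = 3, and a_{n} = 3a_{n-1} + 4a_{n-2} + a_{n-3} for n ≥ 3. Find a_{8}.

The ordinary generating function has denominator 1 - 3z - 4z^2 - z^3.
Iterating the recurrence: a_0,…,a_{8} = -1, -2, 3, 0, 10, 33, 139, 559, 2266.

2266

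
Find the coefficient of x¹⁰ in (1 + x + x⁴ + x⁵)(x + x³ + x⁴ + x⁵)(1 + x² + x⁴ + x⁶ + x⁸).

(1 + x + x⁴ + x⁵) has coefficients 1,1,0,0,1,1 for degrees 0…5.
(x + x³ + x⁴ + x⁵) has coefficients 0,1,0,1,1,1,0,0,0,0,0 for degrees 0…10.
Finally multiplying by (1 + x² + x⁴ + x⁶ + x⁸), the product of all factors after the first has coefficients 0,1,0,2,1,3,1,3,1,3,1 for degrees 0…10.
[x¹⁰] = 1·1 + 1·3 + 1·1 + 1·3 = 8.

8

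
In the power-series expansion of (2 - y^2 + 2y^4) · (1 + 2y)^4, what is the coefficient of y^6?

32

(2 - y^2 + 2y^4) has coefficients 2,0,-1,0,2 for degrees 0…4.
(1 + 2y)^4 has coefficients 1,8,24,32,16,0,0 for degrees 0…6.
[y^6] = 2·0 − 1·16 + 2·24 = 32.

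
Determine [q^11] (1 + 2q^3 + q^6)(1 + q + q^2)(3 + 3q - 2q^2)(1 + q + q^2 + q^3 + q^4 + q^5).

10

(1 + 2q^3 + q^6) has coefficients 1,0,0,2,0,0,1 for degrees 0…6.
(1 + q + q^2) has coefficients 1,1,1,0,0,0,0,0,0,0,0,0 for degrees 0…11.
Multiplying by (3 + 3q - 2q^2) gives running coefficients 3,6,4,1,-2,0,0,0,0,0,0,0 for degrees 0…11.
Finally multiplying by (1 + q + q^2 + q^3 + q^4 + q^5), the product of all factors after the first has coefficients 3,9,13,14,12,12,9,3,-1,-2,0,0 for degrees 0…11.
[q^11] = 1·0 + 2·(-1) + 1·12 = 10.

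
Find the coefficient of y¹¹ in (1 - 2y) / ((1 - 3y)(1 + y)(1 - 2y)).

Partial fractions give a closed form: a_n = (3/4)·3^n + (1/4)·(-1)^n.
At n = 11: a_11 = 132860.

132860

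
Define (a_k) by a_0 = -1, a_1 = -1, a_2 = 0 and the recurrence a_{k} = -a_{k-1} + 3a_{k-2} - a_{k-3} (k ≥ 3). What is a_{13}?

-9801

The ordinary generating function has denominator 1 + x - 3x^2 + x^3.
Iterating the recurrence: a_0,…,a_{13} = -1, -1, 0, -2, 3, -9, 20, -50, 119, -289, 696, -1682, 4059, -9801.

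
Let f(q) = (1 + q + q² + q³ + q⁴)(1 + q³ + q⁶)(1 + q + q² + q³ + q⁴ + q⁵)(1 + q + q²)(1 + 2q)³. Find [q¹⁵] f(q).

(1 + q + q² + q³ + q⁴) has coefficients 1,1,1,1,1 for degrees 0…4.
(1 + q³ + q⁶) has coefficients 1,0,0,1,0,0,1,0,0,0,0,0,0,0,0,0 for degrees 0…15.
Multiplying by (1 + q + q² + q³ + q⁴ + q⁵) gives running coefficients 1,1,1,2,2,2,2,2,2,1,1,1,0,0,0,0 for degrees 0…15.
Multiplying by (1 + q + q²) gives running coefficients 1,2,3,4,5,6,6,6,6,5,4,3,2,1,0,0 for degrees 0…15.
Finally multiplying by (1 + 2q)³, the product of all factors after the first has coefficients 1,8,27,54,81,108,134,154,162,161,154,135,108,81,54,28 for degrees 0…15.
[q¹⁵] = 1·28 + 1·54 + 1·81 + 1·108 + 1·135 = 406.

406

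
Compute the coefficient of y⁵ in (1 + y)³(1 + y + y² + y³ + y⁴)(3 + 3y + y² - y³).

46

(1 + y)³ has coefficients 1,3,3,1 for degrees 0…3.
(1 + y + y² + y³ + y⁴) has coefficients 1,1,1,1,1,0 for degrees 0…5.
Finally multiplying by (3 + 3y + y² - y³), the product of all factors after the first has coefficients 3,6,7,6,6,3 for degrees 0…5.
[y⁵] = 1·3 + 3·6 + 3·6 + 1·7 = 46.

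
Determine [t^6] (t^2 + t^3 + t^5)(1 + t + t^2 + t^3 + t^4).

3

(t^2 + t^3 + t^5) has coefficients 0,0,1,1,0,1 for degrees 0…5.
(1 + t + t^2 + t^3 + t^4) has coefficients 1,1,1,1,1,0,0 for degrees 0…6.
[t^6] = 1·1 + 1·1 + 1·1 = 3.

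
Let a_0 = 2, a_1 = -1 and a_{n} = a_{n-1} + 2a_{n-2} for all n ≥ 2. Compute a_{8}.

87

The ordinary generating function has denominator 1 - z - 2z^2.
Iterating the recurrence: a_0,…,a_{8} = 2, -1, 3, 1, 7, 9, 23, 41, 87.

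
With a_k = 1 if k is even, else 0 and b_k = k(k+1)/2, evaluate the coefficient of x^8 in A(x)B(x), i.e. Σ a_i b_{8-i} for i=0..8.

Write out a_i and b_{8-i} for i = 0,…,8 and sum the products.
Σ = 1·36 + 0·28 + 1·21 + 0·15 + 1·10 + 0·6 + 1·3 + 0·1 + 1·0 = 70.

70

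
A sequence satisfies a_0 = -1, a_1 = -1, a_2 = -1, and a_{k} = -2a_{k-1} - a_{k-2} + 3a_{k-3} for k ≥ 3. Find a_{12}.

-189

The ordinary generating function has denominator 1 + 2z + z^2 - 3z^3.
Iterating the recurrence: a_0,…,a_{12} = -1, -1, -1, 0, -2, 1, 0, -7, 17, -27, 16, 46, -189.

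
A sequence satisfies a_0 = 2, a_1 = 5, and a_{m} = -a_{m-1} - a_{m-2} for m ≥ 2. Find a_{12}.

2

The ordinary generating function has denominator 1 + z + z^2.
Iterating the recurrence: a_0,…,a_{12} = 2, 5, -7, 2, 5, -7, 2, 5, -7, 2, 5, -7, 2.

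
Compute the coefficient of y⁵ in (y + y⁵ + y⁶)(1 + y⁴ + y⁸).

(y + y⁵ + y⁶) has coefficients 0,1,0,0,0,1 for degrees 0…5.
(1 + y⁴ + y⁸) has coefficients 1,0,0,0,1,0 for degrees 0…5.
[y⁵] = 1·1 + 1·1 = 2.

2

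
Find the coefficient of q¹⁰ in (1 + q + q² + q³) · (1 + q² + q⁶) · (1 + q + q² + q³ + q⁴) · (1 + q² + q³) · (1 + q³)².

(1 + q + q² + q³) has coefficients 1,1,1,1 for degrees 0…3.
(1 + q² + q⁶) has coefficients 1,0,1,0,0,0,1,0,0,0,0 for degrees 0…10.
Multiplying by (1 + q + q² + q³ + q⁴) gives running coefficients 1,1,2,2,2,1,2,1,1,1,1 for degrees 0…10.
Multiplying by (1 + q² + q³) gives running coefficients 1,1,3,4,5,5,6,4,4,4,3 for degrees 0…10.
Finally multiplying by (1 + q³)², the product of all factors after the first has coefficients 1,1,3,6,7,11,15,15,17,20,16 for degrees 0…10.
[q¹⁰] = 1·16 + 1·20 + 1·17 + 1·15 = 68.

68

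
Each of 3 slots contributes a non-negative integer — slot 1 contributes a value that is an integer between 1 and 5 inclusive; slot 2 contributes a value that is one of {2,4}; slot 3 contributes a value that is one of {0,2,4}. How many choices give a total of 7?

5

The generating function for the choices is (y + y² + y³ + y⁴ + y⁵)·(y² + y⁴)·(1 + y² + y⁴); the count is [y⁷].
(y + y² + y³ + y⁴ + y⁵) has coefficients 0,1,1,1,1,1 for degrees 0…5.
(y² + y⁴) has coefficients 0,0,1,0,1,0,0,0 for degrees 0…7.
Finally multiplying by (1 + y² + y⁴), the product of all factors after the first has coefficients 0,0,1,0,2,0,2,0 for degrees 0…7.
[y⁷] = 1·2 + 1·0 + 1·2 + 1·0 + 1·1 = 5.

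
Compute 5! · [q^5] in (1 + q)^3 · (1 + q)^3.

720

The EGF product rule gives c_5 = Σ_{k_1+k_2=5} C(5; k_1,k_2) · ∏ g_i(k_i), where (1+q)^3 gives the falling factorial (3)_k; (1+q)^3 gives the falling factorial (3)_k.
g_1(k) for k = 0…5: 1, 3, 6, 6, 0, 0.
g_2(k) for k = 0…5: 1, 3, 6, 6, 0, 0.
c_5 = Σ_k C(5,k)·g_1(k)·g_2(5−k) = 10·6·6 + 10·6·6 = 360 + 360 = 720.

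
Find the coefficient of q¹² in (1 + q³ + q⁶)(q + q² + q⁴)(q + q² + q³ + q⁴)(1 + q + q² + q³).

13

(1 + q³ + q⁶) has coefficients 1,0,0,1,0,0,1 for degrees 0…6.
(q + q² + q⁴) has coefficients 0,1,1,0,1,0,0,0,0,0,0,0,0 for degrees 0…12.
Multiplying by (q + q² + q³ + q⁴) gives running coefficients 0,0,1,2,2,3,2,1,1,0,0,0,0 for degrees 0…12.
Finally multiplying by (1 + q + q² + q³), the product of all factors after the first has coefficients 0,0,1,3,5,8,9,8,7,4,2,1,0 for degrees 0…12.
[q¹²] = 1·0 + 1·4 + 1·9 = 13.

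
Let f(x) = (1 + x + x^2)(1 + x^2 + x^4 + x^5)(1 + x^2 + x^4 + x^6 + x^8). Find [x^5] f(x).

(1 + x + x^2) has coefficients 1,1,1 for degrees 0…2.
(1 + x^2 + x^4 + x^5) has coefficients 1,0,1,0,1,1 for degrees 0…5.
Finally multiplying by (1 + x^2 + x^4 + x^6 + x^8), the product of all factors after the first has coefficients 1,0,2,0,3,1 for degrees 0…5.
[x^5] = 1·1 + 1·3 + 1·0 = 4.

4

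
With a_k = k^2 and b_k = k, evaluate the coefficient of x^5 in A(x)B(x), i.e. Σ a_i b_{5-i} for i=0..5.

50

This is [x^5] in the product of the two ordinary generating functions.
Σ = 0·5 + 1·4 + 4·3 + 9·2 + 16·1 + 25·0 = 50.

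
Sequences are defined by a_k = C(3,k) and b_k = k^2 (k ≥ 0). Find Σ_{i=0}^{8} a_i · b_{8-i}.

The convolution is the t^8 coefficient of A(t)B(t).
Σ = 1·64 + 3·49 + 3·36 + 1·25 + 0·16 + 0·9 + 0·4 + 0·1 + 0·0 = 344.

344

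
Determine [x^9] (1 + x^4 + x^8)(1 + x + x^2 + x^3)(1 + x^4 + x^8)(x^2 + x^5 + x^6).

(1 + x^4 + x^8) has coefficients 1,0,0,0,1,0,0,0,1 for degrees 0…8.
(1 + x + x^2 + x^3) has coefficients 1,1,1,1,0,0,0,0,0,0 for degrees 0…9.
Multiplying by (1 + x^4 + x^8) gives running coefficients 1,1,1,1,1,1,1,1,1,1 for degrees 0…9.
Finally multiplying by (x^2 + x^5 + x^6), the product of all factors after the first has coefficients 0,0,1,1,1,2,3,3,3,3 for degrees 0…9.
[x^9] = 1·3 + 1·2 + 1·0 = 5.

5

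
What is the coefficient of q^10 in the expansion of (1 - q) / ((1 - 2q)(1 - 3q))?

117074

The denominator gives the recurrence a_n = 5a_(n−1) − 6a_(n−2) for n ≥ 2; the numerator fixes a_0 = 1, a_1 = 4.
Iterating: 1, 4, 14, 46, 146, 454, 1394, 4246, 12866, 38854, 117074, so a_10 = 117074.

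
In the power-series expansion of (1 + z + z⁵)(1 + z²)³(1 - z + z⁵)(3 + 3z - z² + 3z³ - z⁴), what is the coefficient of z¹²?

33

(1 + z + z⁵) has coefficients 1,1,0,0,0,1 for degrees 0…5.
(1 + z²)³ has coefficients 1,0,3,0,3,0,1,0,0,0,0,0,0 for degrees 0…12.
Multiplying by (1 - z + z⁵) gives running coefficients 1,-1,3,-3,3,-2,1,2,0,3,0,1,0 for degrees 0…12.
Finally multiplying by (3 + 3z - z² + 3z³ - z⁴), the product of all factors after the first has coefficients 3,0,5,4,-7,16,-18,23,-4,12,14,-2,12 for degrees 0…12.
[z¹²] = 1·12 + 1·(-2) + 1·23 = 33.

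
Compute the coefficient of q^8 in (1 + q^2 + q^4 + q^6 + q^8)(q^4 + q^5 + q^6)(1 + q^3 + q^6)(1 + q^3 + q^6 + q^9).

(1 + q^2 + q^4 + q^6 + q^8) has coefficients 1,0,1,0,1,0,1,0,1 for degrees 0…8.
(q^4 + q^5 + q^6) has coefficients 0,0,0,0,1,1,1,0,0 for degrees 0…8.
Multiplying by (1 + q^3 + q^6) gives running coefficients 0,0,0,0,1,1,1,1,1 for degrees 0…8.
Finally multiplying by (1 + q^3 + q^6 + q^9), the product of all factors after the first has coefficients 0,0,0,0,1,1,1,2,2 for degrees 0…8.
[q^8] = 1·2 + 1·1 + 1·1 + 1·0 + 1·0 = 4.

4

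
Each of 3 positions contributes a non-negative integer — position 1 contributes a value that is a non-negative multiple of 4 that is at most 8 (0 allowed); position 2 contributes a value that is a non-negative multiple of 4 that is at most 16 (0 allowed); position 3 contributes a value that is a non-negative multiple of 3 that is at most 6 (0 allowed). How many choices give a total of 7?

2

The generating function for the choices is (1 + y⁴ + y⁸)·(1 + y⁴ + y⁸ + y¹² + y¹⁶)·(1 + y³ + y⁶); the count is [y⁷].
(1 + y⁴ + y⁸) has coefficients 1,0,0,0,1,0,0,0 for degrees 0…7.
(1 + y⁴ + y⁸ + y¹² + y¹⁶) has coefficients 1,0,0,0,1,0,0,0 for degrees 0…7.
Finally multiplying by (1 + y³ + y⁶), the product of all factors after the first has coefficients 1,0,0,1,1,0,1,1 for degrees 0…7.
[y⁷] = 1·1 + 1·1 = 2.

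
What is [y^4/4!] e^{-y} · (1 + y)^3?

1

The EGF product rule gives c_4 = Σ_{k_1+k_2=4} C(4; k_1,k_2) · ∏ g_i(k_i), where e^{-y} gives (-1)^k; (1+y)^3 gives the falling factorial (3)_k.
g_1(k) for k = 0…4: 1, -1, 1, -1, 1.
g_2(k) for k = 0…4: 1, 3, 6, 6, 0.
c_4 = Σ_k C(4,k)·g_1(k)·g_2(4−k) = 4·(-1)·6 + 6·1·6 + 4·(-1)·3 + 1·1·1 = −24 + 36 − 12 + 1 = 1.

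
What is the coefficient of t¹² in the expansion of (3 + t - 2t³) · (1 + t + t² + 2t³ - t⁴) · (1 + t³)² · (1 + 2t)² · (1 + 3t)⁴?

396

(3 + t - 2t³) has coefficients 3,1,0,-2 for degrees 0…3.
(1 + t + t² + 2t³ - t⁴) has coefficients 1,1,1,2,-1,0,0,0,0,0,0,0,0 for degrees 0…12.
Multiplying by (1 + t³)² gives running coefficients 1,1,1,4,1,2,5,-1,1,2,-1,0,0 for degrees 0…12.
Multiplying by (1 + 2t)² gives running coefficients 1,5,9,12,21,22,17,27,17,2,11,4,-4 for degrees 0…12.
Finally multiplying by (1 + 3t)⁴, the product of all factors after the first has coefficients 1,17,123,498,1272,2299,3440,4659,5336,5282,5246,4267,2231 for degrees 0…12.
[t¹²] = 3·2231 + 1·4267 − 2·5282 = 396.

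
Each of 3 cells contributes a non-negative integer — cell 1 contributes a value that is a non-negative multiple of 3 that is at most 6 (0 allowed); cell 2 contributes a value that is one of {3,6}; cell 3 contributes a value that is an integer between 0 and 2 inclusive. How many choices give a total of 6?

The generating function for the choices is (1 + x³ + x⁶)·(x³ + x⁶)·(1 + x + x²); the count is [x⁶].
(1 + x³ + x⁶) has coefficients 1,0,0,1,0,0,1 for degrees 0…6.
(x³ + x⁶) has coefficients 0,0,0,1,0,0,1 for degrees 0…6.
Finally multiplying by (1 + x + x²), the product of all factors after the first has coefficients 0,0,0,1,1,1,1 for degrees 0…6.
[x⁶] = 1·1 + 1·1 + 1·0 = 2.

2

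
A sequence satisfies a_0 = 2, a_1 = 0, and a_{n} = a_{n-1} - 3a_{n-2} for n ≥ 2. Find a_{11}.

The ordinary generating function has denominator 1 - t + 3t^2.
Iterating the recurrence: a_0,…,a_{11} = 2, 0, -6, -6, 12, 30, -6, -96, -78, 210, 444, -186.

-186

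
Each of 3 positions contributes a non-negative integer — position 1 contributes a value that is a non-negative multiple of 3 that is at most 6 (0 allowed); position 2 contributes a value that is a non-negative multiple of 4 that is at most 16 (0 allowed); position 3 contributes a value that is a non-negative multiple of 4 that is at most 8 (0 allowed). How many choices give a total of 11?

3

The generating function for the choices is (1 + x^3 + x^6)·(1 + x^4 + x^8 + x^12 + x^16)·(1 + x^4 + x^8); the count is [x^11].
(1 + x^3 + x^6) has coefficients 1,0,0,1,0,0,1 for degrees 0…6.
(1 + x^4 + x^8 + x^12 + x^16) has coefficients 1,0,0,0,1,0,0,0,1,0,0,0 for degrees 0…11.
Finally multiplying by (1 + x^4 + x^8), the product of all factors after the first has coefficients 1,0,0,0,2,0,0,0,3,0,0,0 for degrees 0…11.
[x^11] = 1·0 + 1·3 + 1·0 = 3.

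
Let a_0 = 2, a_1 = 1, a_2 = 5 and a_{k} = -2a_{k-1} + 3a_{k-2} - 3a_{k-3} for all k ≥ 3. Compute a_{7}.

The ordinary generating function has denominator 1 + 2x - 3x^2 + 3x^3.
Iterating the recurrence: a_0,…,a_{7} = 2, 1, 5, -13, 38, -130, 413, -1330.

-1330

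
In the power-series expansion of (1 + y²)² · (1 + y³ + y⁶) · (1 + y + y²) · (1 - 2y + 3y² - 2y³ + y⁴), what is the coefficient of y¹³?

-2

(1 + y²)² has coefficients 1,0,2,0,1 for degrees 0…4.
(1 + y³ + y⁶) has coefficients 1,0,0,1,0,0,1,0,0,0,0,0,0,0 for degrees 0…13.
Multiplying by (1 + y + y²) gives running coefficients 1,1,1,1,1,1,1,1,1,0,0,0,0,0 for degrees 0…13.
Finally multiplying by (1 - 2y + 3y² - 2y³ + y⁴), the product of all factors after the first has coefficients 1,-1,2,0,1,1,1,1,1,0,2,-1,1,0 for degrees 0…13.
[y¹³] = 1·0 + 2·(-1) + 1·0 = -2.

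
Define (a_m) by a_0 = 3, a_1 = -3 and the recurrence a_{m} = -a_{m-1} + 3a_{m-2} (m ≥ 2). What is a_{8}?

1524

The ordinary generating function has denominator 1 + z - 3z^2.
Iterating the recurrence: a_0,…,a_{8} = 3, -3, 12, -21, 57, -120, 291, -651, 1524.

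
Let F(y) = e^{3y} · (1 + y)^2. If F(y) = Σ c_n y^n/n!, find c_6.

6075

The EGF product rule gives c_6 = Σ_{k_1+k_2=6} C(6; k_1,k_2) · ∏ g_i(k_i), where e^{3y} gives (3)^k; (1+y)^2 gives the falling factorial (2)_k.
g_1(k) for k = 0…6: 1, 3, 9, 27, 81, 243, 729.
g_2(k) for k = 0…6: 1, 2, 2, 0, 0, 0, 0.
c_6 = Σ_k C(6,k)·g_1(k)·g_2(6−k) = 15·81·2 + 6·243·2 + 1·729·1 = 2430 + 2916 + 729 = 6075.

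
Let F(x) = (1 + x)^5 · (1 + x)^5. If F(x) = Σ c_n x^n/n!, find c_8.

1814400

The EGF product rule gives c_8 = Σ_{k_1+k_2=8} C(8; k_1,k_2) · ∏ g_i(k_i), where (1+x)^5 gives the falling factorial (5)_k; (1+x)^5 gives the falling factorial (5)_k.
g_1(k) for k = 0…8: 1, 5, 20, 60, 120, 120, 0, 0, 0.
g_2(k) for k = 0…8: 1, 5, 20, 60, 120, 120, 0, 0, 0.
c_8 = Σ_k C(8,k)·g_1(k)·g_2(8−k) = 56·60·120 + 70·120·120 + 56·120·60 = 403200 + 1008000 + 403200 = 1814400.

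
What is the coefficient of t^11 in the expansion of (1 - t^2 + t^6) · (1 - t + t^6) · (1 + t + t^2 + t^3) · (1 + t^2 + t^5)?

(1 - t^2 + t^6) has coefficients 1,0,-1,0,0,0,1 for degrees 0…6.
(1 - t + t^6) has coefficients 1,-1,0,0,0,0,1,0,0,0,0,0 for degrees 0…11.
Multiplying by (1 + t + t^2 + t^3) gives running coefficients 1,0,0,0,-1,0,1,1,1,1,0,0 for degrees 0…11.
Finally multiplying by (1 + t^2 + t^5), the product of all factors after the first has coefficients 1,0,1,0,-1,1,0,1,2,1,1,2 for degrees 0…11.
[t^11] = 1·2 − 1·1 + 1·1 = 2.

2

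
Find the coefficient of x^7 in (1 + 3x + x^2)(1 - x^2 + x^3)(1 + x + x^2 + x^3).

3

(1 + 3x + x^2) has coefficients 1,3,1 for degrees 0…2.
(1 - x^2 + x^3) has coefficients 1,0,-1,1,0,0,0,0 for degrees 0…7.
Finally multiplying by (1 + x + x^2 + x^3), the product of all factors after the first has coefficients 1,1,0,1,0,0,1,0 for degrees 0…7.
[x^7] = 1·0 + 3·1 + 1·0 = 3.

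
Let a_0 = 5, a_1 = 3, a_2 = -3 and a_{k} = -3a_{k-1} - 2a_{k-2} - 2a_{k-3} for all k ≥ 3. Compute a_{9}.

-1667

The ordinary generating function has denominator 1 + 3x + 2x^2 + 2x^3.
Iterating the recurrence: a_0,…,a_{9} = 5, 3, -3, -7, 21, -43, 101, -259, 661, -1667.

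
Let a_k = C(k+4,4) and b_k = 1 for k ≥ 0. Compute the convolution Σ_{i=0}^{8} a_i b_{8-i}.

The convolution is the x^8 coefficient of A(x)B(x).
Σ = 1·1 + 5·1 + 15·1 + 35·1 + 70·1 + 126·1 + 210·1 + 330·1 + 495·1 = 1287.

1287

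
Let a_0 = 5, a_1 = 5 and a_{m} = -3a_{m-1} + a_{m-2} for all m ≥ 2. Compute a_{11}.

493220

The ordinary generating function has denominator 1 + 3z - z^2.
Iterating the recurrence: a_0,…,a_{11} = 5, 5, -10, 35, -115, 380, -1255, 4145, -13690, 45215, -149335, 493220.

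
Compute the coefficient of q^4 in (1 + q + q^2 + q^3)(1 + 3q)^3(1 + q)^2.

228

(1 + q + q^2 + q^3) has coefficients 1,1,1,1 for degrees 0…3.
(1 + 3q)^3 has coefficients 1,9,27,27,0 for degrees 0…4.
Finally multiplying by (1 + q)^2, the product of all factors after the first has coefficients 1,11,46,90,81 for degrees 0…4.
[q^4] = 1·81 + 1·90 + 1·46 + 1·11 = 228.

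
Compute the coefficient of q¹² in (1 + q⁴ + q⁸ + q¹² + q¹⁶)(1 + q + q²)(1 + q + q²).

(1 + q⁴ + q⁸ + q¹² + q¹⁶) has coefficients 1,0,0,0,1,0,0,0,1,0,0,0,1 for degrees 0…12.
(1 + q + q²) has coefficients 1,1,1,0,0,0,0,0,0,0,0,0,0 for degrees 0…12.
Finally multiplying by (1 + q + q²), the product of all factors after the first has coefficients 1,2,3,2,1,0,0,0,0,0,0,0,0 for degrees 0…12.
[q¹²] = 1·0 + 1·0 + 1·1 + 1·1 = 2.

2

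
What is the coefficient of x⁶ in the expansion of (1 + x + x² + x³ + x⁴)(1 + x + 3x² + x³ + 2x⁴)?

6

(1 + x + x² + x³ + x⁴) has coefficients 1,1,1,1,1 for degrees 0…4.
(1 + x + 3x² + x³ + 2x⁴) has coefficients 1,1,3,1,2,0,0 for degrees 0…6.
[x⁶] = 1·0 + 1·0 + 1·2 + 1·1 + 1·3 = 6.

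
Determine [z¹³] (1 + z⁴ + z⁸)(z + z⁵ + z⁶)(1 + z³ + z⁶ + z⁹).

(1 + z⁴ + z⁸) has coefficients 1,0,0,0,1,0,0,0,1 for degrees 0…8.
(z + z⁵ + z⁶) has coefficients 0,1,0,0,0,1,1,0,0,0,0,0,0,0 for degrees 0…13.
Finally multiplying by (1 + z³ + z⁶ + z⁹), the product of all factors after the first has coefficients 0,1,0,0,1,1,1,1,1,1,1,1,1,0 for degrees 0…13.
[z¹³] = 1·0 + 1·1 + 1·1 = 2.

2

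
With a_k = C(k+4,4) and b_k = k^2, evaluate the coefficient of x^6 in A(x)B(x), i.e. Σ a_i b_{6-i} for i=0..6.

The convolution is the t^6 coefficient of A(t)B(t).
Σ = 1·36 + 5·25 + 15·16 + 35·9 + 70·4 + 126·1 + 210·0 = 1122.

1122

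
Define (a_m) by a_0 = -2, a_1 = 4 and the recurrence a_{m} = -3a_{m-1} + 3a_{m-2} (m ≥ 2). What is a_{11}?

2833866

The ordinary generating function has denominator 1 + 3q - 3q^2.
Iterating the recurrence: a_0,…,a_{11} = -2, 4, -18, 66, -252, 954, -3618, 13716, -52002, 197154, -747468, 2833866.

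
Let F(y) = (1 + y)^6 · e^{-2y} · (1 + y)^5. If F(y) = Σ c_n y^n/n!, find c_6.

The EGF product rule gives c_6 = Σ_{k_1+k_2+k_3=6} C(6; k_1,k_2,k_3) · ∏ g_i(k_i), where (1+y)^6 gives the falling factorial (6)_k; e^{-2y} gives (-2)^k; (1+y)^5 gives the falling factorial (5)_k.
g_1(k) for k = 0…6: 1, 6, 30, 120, 360, 720, 720.
g_2(k) for k = 0…6: 1, -2, 4, -8, 16, -32, 64.
g_3(k) for k = 0…6: 1, 5, 20, 60, 120, 120, 0.
First combine the last two factors: h(k) = Σ_j C(k,j)·g_2(j)·g_3(k−j) for k = 0…6: 1, 3, 4, -8, -24, 88, 64.
c_6 = Σ_k C(6,k)·g_1(k)·h(6−k) = 1·1·64 + 6·6·88 + 15·30·(-24) + 20·120·(-8) + 15·360·4 + 6·720·3 + 1·720·1 = 64 + 3168 − 10800 − 19200 + 21600 + 12960 + 720 = 8512.

8512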